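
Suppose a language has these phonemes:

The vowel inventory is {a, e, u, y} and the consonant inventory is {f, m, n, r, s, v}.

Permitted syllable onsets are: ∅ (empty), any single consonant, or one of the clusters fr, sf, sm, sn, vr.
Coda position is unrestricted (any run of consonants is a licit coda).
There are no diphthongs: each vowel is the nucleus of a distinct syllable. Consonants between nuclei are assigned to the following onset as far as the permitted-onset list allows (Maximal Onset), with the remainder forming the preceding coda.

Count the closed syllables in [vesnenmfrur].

Vowels present: e, e, u; each is a nucleus, giving 3 syllables.
Between /e/ (V1) and /e/ (V2): /sn/ — entire cluster is a permitted onset → onset /sn/, coda ∅.
Between /e/ (V2) and /u/ (V3): /nmfr/ splits as /nm/ + /fr/ (/fr/ is the longest suffix that is a licit onset).
Syllabification: ve.snenm.frur.
Classifying each syllable: /ve/ (open), /snenm/ (closed), /frur/ (closed).
Closed syllables: 2.

2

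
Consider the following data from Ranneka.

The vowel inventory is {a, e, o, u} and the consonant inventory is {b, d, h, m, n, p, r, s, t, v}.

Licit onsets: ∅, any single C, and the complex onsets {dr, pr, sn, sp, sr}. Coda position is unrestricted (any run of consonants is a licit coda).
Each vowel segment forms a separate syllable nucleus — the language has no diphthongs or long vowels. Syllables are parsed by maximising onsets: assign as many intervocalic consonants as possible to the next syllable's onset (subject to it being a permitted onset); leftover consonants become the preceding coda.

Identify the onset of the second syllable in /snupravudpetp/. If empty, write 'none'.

Nuclei (vowels): u, a, u, e → 4 syllables.
/u…a/ gap (V1→V2): cluster /pr/ — /pr/ is itself a permitted onset, so the whole cluster goes right; preceding coda = ∅.
/a…u/ gap (V2→V3): /v/ is a single consonant, so it becomes the next onset.
/u…e/ gap (V3→V4): /dp/; trying suffixes from longest down, /p/ is the first permitted one, so coda /d/ | onset /p/.
Result: snu.pra.vud.petp.
Syllable 2 is /pra/: onset /pr/, nucleus /a/, coda ∅.

pr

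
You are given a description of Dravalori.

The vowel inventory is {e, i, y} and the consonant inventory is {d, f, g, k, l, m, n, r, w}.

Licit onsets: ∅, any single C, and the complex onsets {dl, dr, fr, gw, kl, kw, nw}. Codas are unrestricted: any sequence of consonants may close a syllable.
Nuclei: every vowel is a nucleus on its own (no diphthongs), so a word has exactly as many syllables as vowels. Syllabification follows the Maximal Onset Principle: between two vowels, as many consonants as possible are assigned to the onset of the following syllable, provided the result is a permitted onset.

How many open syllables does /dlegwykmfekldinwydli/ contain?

Vowels present: e, y, e, i, y, i; each is a nucleus, giving 6 syllables.
σ1/σ2 boundary: cluster /gw/ — /gw/ is itself a permitted onset, so the whole cluster goes right; preceding coda = ∅.
σ2/σ3 boundary: /kmf/; trying suffixes from longest down, /f/ is the first permitted one, so coda /km/ | onset /f/.
σ3/σ4 boundary: cluster /kld/ — the longest permitted-onset suffix is /d/; onset = /d/, preceding coda = /kl/.
σ4/σ5 boundary: /nw/ — entire cluster is a permitted onset → onset /nw/, coda ∅.
σ5/σ6 boundary: /dl/ is a licit onset in full, so it all attaches to the next syllable.
Putting it together: dle.gwykm.fekl.di.nwy.dli.
Classifying each syllable: /dle/ (open), /gwykm/ (closed), /fekl/ (closed), /di/ (open), /nwy/ (open), /dli/ (open).
Open syllables: 4.

4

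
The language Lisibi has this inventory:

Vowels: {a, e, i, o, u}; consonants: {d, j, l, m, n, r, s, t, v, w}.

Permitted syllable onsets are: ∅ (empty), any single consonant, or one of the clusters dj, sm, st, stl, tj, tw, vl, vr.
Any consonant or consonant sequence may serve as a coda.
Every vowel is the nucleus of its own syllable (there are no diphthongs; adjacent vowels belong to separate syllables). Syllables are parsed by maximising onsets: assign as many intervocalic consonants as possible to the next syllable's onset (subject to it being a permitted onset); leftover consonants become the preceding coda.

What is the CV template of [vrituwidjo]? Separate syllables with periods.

CCV.CV.CV.CCV

Nuclei (vowels): i, u, i, o → 4 syllables.
V1 /i/ – V2 /u/: /t/ → onset of the next syllable (single consonants are always licit onsets).
V2 /u/ – V3 /i/: just /w/ — single C goes to the following onset.
V3 /i/ – V4 /o/: cluster /dj/ — /dj/ is itself a permitted onset, so the whole cluster goes right; preceding coda = ∅.
Syllabification: vri.tu.wi.djo.
Mapping each syllable to C/V: /vri/ → CCV, /tu/ → CV, /wi/ → CV, /djo/ → CCV.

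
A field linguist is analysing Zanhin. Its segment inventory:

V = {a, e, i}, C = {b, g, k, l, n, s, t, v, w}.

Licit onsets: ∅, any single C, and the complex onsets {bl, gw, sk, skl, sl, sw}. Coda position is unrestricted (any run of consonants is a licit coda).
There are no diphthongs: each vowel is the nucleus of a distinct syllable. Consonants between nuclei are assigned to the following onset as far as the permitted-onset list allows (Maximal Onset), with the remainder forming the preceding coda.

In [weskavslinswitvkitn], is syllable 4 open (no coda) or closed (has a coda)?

Vowels present: e, a, i, i, i; each is a nucleus, giving 5 syllables.
/e…a/ gap (V1→V2): /sk/ is a licit onset in full, so it all attaches to the next syllable.
/a…i/ gap (V2→V3): cluster /vsl/ — the longest permitted-onset suffix is /sl/; onset = /sl/, preceding coda = /v/.
/i…i/ gap (V3→V4): /nsw/ — longest licit onset from the right is /sw/, leaving /n/ as coda.
/i…i/ gap (V4→V5): cluster /tvk/ — the longest permitted-onset suffix is /k/; onset = /k/, preceding coda = /tv/.
Result: we.skav.slin.switv.kitn.
Syllable 4 is /switv/ with coda /tv/, so it is closed.

closed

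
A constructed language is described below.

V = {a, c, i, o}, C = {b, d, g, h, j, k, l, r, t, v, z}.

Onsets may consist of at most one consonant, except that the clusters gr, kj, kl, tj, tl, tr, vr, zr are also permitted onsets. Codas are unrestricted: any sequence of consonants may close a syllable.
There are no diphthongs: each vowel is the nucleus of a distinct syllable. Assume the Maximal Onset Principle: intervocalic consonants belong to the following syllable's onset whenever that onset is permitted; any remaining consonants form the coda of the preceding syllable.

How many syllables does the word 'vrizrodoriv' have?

The vowels are i, o, o, i — 4 nuclei, so 4 syllables.

4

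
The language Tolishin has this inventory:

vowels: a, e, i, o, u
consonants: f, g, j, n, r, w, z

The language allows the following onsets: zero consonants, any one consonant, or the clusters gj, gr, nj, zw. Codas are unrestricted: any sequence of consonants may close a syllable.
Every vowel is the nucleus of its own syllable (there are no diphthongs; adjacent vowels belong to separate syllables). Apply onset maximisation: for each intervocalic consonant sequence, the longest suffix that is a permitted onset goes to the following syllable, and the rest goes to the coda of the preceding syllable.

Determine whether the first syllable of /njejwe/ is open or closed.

The vowels are e, e — 2 nuclei, so 2 syllables.
σ1/σ2 boundary: /jw/ splits as /j/ + /w/ (/w/ is the longest suffix that is a licit onset).
Syllabification: njej.we.
Syllable 1 is /njej/ with coda /j/, so it is closed.

closed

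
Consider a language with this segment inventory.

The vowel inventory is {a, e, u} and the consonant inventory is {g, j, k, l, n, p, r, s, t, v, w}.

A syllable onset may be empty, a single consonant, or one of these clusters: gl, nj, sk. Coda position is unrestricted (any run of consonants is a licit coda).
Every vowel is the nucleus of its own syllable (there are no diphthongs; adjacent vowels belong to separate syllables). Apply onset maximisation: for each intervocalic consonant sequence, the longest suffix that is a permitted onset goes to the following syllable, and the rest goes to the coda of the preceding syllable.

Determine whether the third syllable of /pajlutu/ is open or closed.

Nuclei (vowels): a, u, u → 3 syllables.
σ1/σ2 boundary: /jl/; trying suffixes from longest down, /l/ is the first permitted one, so coda /j/ | onset /l/.
σ2/σ3 boundary: /t/ → onset of the next syllable (single consonants are always licit onsets).
So the parse is paj.lu.tu.
Syllable 3 is /tu/; it ends in its nucleus with no coda, so it is open.

open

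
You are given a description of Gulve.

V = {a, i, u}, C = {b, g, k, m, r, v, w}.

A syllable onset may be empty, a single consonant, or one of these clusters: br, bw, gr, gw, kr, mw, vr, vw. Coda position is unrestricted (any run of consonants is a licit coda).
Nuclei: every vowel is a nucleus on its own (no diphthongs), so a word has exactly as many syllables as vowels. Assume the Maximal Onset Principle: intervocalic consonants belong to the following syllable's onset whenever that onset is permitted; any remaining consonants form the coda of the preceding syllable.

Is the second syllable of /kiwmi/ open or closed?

open

Nuclei (vowels): i, i → 2 syllables.
Between /i/ (V1) and /i/ (V2): /wm/ splits as /w/ + /m/ (/m/ is the longest suffix that is a licit onset).
Putting it together: kiw.mi.
Syllable 2 is /mi/; it ends in its nucleus with no coda, so it is open.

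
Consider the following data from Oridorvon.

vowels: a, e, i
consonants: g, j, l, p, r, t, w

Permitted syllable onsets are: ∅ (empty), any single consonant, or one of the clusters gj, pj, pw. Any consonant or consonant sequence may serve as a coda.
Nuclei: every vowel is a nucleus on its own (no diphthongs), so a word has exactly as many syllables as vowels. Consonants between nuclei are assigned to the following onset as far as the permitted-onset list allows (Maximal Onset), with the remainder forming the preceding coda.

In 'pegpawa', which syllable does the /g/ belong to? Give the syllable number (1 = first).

1

Nuclei (vowels): e, a, a → 3 syllables.
Between /e/ (V1) and /a/ (V2): /gp/ splits as /g/ + /p/ (/p/ is the longest suffix that is a licit onset).
Between /a/ (V2) and /a/ (V3): /w/ is a single consonant, so it becomes the next onset.
Syllabification: peg.pa.wa.
The /g/ is in the coda of syllable 1 (/peg/).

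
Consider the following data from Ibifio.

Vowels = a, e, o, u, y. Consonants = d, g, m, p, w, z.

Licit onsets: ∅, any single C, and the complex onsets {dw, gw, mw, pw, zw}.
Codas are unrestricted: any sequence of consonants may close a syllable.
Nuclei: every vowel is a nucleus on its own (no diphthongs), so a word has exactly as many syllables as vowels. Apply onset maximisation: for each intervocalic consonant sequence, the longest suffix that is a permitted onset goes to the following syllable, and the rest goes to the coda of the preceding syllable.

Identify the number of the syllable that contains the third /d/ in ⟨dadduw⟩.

Nuclei (vowels): a, u → 2 syllables.
/a…u/ gap (V1→V2): /dd/ splits as /d/ + /d/ (/d/ is the longest suffix that is a licit onset).
Putting it together: dad.duw.
The third /d/ is in the onset of syllable 2 (/duw/).

2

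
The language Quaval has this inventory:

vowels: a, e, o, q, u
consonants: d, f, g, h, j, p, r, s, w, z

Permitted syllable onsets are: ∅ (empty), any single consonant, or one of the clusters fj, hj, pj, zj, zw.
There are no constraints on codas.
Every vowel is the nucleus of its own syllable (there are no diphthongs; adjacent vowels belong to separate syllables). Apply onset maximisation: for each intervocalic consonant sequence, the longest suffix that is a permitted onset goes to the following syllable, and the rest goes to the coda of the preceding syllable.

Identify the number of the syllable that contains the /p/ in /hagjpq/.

2

Nuclei (vowels): a, q → 2 syllables.
V1 /a/ – V2 /q/: /gjp/ — longest licit onset from the right is /p/, leaving /gj/ as coda.
Result: hagj.pq.
The /p/ is in the onset of syllable 2 (/pq/).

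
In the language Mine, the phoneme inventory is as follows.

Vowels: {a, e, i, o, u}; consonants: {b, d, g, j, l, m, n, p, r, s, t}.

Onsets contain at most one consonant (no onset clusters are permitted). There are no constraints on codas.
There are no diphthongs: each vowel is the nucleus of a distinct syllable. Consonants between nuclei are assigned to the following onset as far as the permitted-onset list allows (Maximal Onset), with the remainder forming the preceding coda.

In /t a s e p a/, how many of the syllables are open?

3

The vowels are a, e, a — 3 nuclei, so 3 syllables.
Between /a/ (V1) and /e/ (V2): /s/ is a single consonant, so it becomes the next onset.
Between /e/ (V2) and /a/ (V3): just /p/ — single C goes to the following onset.
Putting it together: ta.se.pa.
Classifying each syllable: /ta/ (open), /se/ (open), /pa/ (open).
Open syllables: 3.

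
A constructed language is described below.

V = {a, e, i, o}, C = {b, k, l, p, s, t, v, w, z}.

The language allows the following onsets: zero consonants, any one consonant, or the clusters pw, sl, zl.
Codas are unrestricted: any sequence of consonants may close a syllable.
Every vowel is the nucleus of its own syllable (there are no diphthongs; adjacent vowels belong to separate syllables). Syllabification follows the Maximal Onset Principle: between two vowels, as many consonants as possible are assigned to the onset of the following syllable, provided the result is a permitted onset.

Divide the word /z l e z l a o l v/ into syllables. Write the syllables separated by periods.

zle.zla.olv

The vowels are e, a, o — 3 nuclei, so 3 syllables.
Between /e/ (V1) and /a/ (V2): cluster /zl/ — /zl/ is itself a permitted onset, so the whole cluster goes right; preceding coda = ∅.
Between /a/ (V2) and /o/ (V3): nothing intervenes; syllable break is V.V.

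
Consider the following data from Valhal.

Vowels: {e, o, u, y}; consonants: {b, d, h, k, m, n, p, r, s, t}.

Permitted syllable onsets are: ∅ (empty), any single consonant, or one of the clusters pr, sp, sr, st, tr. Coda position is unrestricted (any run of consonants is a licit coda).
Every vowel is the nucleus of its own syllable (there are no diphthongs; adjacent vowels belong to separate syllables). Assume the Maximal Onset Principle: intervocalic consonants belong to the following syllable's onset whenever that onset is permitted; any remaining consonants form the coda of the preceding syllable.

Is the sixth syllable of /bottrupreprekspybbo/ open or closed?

open

Nuclei (vowels): o, u, e, e, y, o → 6 syllables.
Between /o/ (V1) and /u/ (V2): /ttr/; trying suffixes from longest down, /tr/ is the first permitted one, so coda /t/ | onset /tr/.
Between /u/ (V2) and /e/ (V3): /pr/ — entire cluster is a permitted onset → onset /pr/, coda ∅.
Between /e/ (V3) and /e/ (V4): /pr/ — entire cluster is a permitted onset → onset /pr/, coda ∅.
Between /e/ (V4) and /y/ (V5): /ksp/ splits as /k/ + /sp/ (/sp/ is the longest suffix that is a licit onset).
Between /y/ (V5) and /o/ (V6): /bb/; trying suffixes from longest down, /b/ is the first permitted one, so coda /b/ | onset /b/.
Syllabification: bot.tru.pre.prek.spyb.bo.
Syllable 6 is /bo/; it ends in its nucleus with no coda, so it is open.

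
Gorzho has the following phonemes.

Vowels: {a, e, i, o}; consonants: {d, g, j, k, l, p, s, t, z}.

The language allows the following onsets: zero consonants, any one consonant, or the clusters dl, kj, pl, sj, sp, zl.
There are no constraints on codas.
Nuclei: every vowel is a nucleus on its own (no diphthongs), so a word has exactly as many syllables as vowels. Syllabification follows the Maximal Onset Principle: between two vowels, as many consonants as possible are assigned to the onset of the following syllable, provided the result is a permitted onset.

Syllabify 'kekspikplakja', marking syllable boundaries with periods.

kek.spik.pla.kja

Vowels present: e, i, a, a; each is a nucleus, giving 4 syllables.
Between /e/ (V1) and /i/ (V2): cluster /ksp/ — the longest permitted-onset suffix is /sp/; onset = /sp/, preceding coda = /k/.
Between /i/ (V2) and /a/ (V3): /kpl/; trying suffixes from longest down, /pl/ is the first permitted one, so coda /k/ | onset /pl/.
Between /a/ (V3) and /a/ (V4): /kj/ is a licit onset in full, so it all attaches to the next syllable.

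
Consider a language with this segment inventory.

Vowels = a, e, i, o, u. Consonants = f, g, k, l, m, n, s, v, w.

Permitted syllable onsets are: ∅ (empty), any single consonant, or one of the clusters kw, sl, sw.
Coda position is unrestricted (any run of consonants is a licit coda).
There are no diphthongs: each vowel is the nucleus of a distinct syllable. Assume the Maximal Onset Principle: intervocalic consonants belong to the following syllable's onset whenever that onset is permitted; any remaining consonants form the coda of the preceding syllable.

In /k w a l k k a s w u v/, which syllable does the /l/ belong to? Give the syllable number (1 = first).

Vowels present: a, a, u; each is a nucleus, giving 3 syllables.
V1 /a/ – V2 /a/: /lkk/ — longest licit onset from the right is /k/, leaving /lk/ as coda.
V2 /a/ – V3 /u/: /sw/ is a licit onset in full, so it all attaches to the next syllable.
Syllabification: kwalk.ka.swuv.
The /l/ is in the coda of syllable 1 (/kwalk/).

1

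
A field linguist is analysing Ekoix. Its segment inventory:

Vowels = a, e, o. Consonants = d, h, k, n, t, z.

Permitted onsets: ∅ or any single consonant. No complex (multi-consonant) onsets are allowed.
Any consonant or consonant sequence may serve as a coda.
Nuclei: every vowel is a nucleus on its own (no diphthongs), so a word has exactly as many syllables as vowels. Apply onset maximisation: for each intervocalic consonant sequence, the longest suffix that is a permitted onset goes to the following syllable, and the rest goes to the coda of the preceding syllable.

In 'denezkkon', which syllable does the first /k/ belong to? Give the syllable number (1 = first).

2

Nuclei (vowels): e, e, o → 3 syllables.
Between /e/ (V1) and /e/ (V2): just /n/ — single C goes to the following onset.
Between /e/ (V2) and /o/ (V3): cluster /zkk/ — the longest permitted-onset suffix is /k/; onset = /k/, preceding coda = /zk/.
Result: de.nezk.kon.
The first /k/ is in the coda of syllable 2 (/nezk/).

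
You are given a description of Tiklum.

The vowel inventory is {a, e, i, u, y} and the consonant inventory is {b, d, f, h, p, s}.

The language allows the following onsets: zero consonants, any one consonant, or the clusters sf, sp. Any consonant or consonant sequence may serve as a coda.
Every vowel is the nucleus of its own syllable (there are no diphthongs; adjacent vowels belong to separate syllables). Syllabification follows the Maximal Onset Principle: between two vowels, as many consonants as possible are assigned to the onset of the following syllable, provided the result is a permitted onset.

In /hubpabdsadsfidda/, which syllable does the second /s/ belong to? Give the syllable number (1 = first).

4

Nuclei (vowels): u, a, a, i, a → 5 syllables.
V1 /u/ – V2 /a/: /bp/ — longest licit onset from the right is /p/, leaving /b/ as coda.
V2 /a/ – V3 /a/: /bds/; trying suffixes from longest down, /s/ is the first permitted one, so coda /bd/ | onset /s/.
V3 /a/ – V4 /i/: /dsf/; trying suffixes from longest down, /sf/ is the first permitted one, so coda /d/ | onset /sf/.
V4 /i/ – V5 /a/: /dd/ splits as /d/ + /d/ (/d/ is the longest suffix that is a licit onset).
So the parse is hub.pabd.sad.sfid.da.
The second /s/ is in the onset of syllable 4 (/sfid/).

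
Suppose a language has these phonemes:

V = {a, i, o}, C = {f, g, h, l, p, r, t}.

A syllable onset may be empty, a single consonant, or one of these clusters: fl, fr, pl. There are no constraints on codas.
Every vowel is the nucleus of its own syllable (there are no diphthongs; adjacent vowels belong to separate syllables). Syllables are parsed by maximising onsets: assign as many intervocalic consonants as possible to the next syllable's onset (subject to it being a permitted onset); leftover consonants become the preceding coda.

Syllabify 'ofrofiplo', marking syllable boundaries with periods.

The vowels are o, o, i, o — 4 nuclei, so 4 syllables.
Between /o/ (V1) and /o/ (V2): cluster /fr/ — /fr/ is itself a permitted onset, so the whole cluster goes right; preceding coda = ∅.
Between /o/ (V2) and /i/ (V3): /f/ → onset of the next syllable (single consonants are always licit onsets).
Between /i/ (V3) and /o/ (V4): /pl/ is a licit onset in full, so it all attaches to the next syllable.

o.fro.fi.plo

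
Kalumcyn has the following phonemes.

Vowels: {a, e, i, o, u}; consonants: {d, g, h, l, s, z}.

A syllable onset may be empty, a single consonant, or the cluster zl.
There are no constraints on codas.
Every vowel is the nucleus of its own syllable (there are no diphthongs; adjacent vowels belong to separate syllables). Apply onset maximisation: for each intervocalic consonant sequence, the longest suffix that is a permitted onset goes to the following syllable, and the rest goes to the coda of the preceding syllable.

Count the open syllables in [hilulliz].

Nuclei (vowels): i, u, i → 3 syllables.
/i…u/ gap (V1→V2): /l/ → onset of the next syllable (single consonants are always licit onsets).
/u…i/ gap (V2→V3): /ll/ — longest licit onset from the right is /l/, leaving /l/ as coda.
Syllabification: hi.lul.liz.
Classifying each syllable: /hi/ (open), /lul/ (closed), /liz/ (closed).
Open syllables: 1.

1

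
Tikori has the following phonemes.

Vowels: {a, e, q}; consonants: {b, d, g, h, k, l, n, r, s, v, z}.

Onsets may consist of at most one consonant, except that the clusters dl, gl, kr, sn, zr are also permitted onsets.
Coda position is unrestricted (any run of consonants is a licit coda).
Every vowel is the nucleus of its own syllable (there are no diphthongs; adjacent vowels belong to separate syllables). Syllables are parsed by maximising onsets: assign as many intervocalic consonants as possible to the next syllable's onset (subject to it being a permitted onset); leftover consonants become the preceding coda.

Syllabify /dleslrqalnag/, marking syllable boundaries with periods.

Nuclei (vowels): e, q, a, a → 4 syllables.
/e…q/ gap (V1→V2): /slr/; trying suffixes from longest down, /r/ is the first permitted one, so coda /sl/ | onset /r/.
/q…a/ gap (V2→V3): hiatus — the boundary sits between the two vowels.
/a…a/ gap (V3→V4): /ln/ — longest licit onset from the right is /n/, leaving /l/ as coda.

dlesl.rq.al.nag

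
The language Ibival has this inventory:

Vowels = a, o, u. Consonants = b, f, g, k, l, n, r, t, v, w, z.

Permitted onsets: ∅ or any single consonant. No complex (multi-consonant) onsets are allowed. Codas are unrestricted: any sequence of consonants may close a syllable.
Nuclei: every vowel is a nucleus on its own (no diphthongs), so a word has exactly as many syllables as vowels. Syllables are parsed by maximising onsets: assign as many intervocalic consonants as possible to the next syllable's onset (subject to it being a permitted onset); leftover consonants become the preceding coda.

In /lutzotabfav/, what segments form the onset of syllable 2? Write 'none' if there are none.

z

Nuclei (vowels): u, o, a, a → 4 syllables.
σ1/σ2 boundary: cluster /tz/ — the longest permitted-onset suffix is /z/; onset = /z/, preceding coda = /t/.
σ2/σ3 boundary: /t/ is a single consonant, so it becomes the next onset.
σ3/σ4 boundary: /bf/ — longest licit onset from the right is /f/, leaving /b/ as coda.
Result: lut.zo.tab.fav.
Syllable 2 is /zo/: onset /z/, nucleus /o/, coda ∅.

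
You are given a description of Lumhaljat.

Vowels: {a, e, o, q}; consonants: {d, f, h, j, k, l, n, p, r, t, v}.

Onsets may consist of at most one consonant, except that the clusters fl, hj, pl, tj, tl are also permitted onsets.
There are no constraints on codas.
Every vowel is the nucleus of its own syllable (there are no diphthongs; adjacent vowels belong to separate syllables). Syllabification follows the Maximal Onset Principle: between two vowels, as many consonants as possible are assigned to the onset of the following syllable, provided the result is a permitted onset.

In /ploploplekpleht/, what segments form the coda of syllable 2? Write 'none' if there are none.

none

The vowels are o, o, e, e — 4 nuclei, so 4 syllables.
σ1/σ2 boundary: /pl/ — entire cluster is a permitted onset → onset /pl/, coda ∅.
σ2/σ3 boundary: /pl/ — entire cluster is a permitted onset → onset /pl/, coda ∅.
σ3/σ4 boundary: /kpl/ — longest licit onset from the right is /pl/, leaving /k/ as coda.
Syllabification: plo.plo.plek.pleht.
Syllable 2 is /plo/: onset /pl/, nucleus /o/, coda ∅.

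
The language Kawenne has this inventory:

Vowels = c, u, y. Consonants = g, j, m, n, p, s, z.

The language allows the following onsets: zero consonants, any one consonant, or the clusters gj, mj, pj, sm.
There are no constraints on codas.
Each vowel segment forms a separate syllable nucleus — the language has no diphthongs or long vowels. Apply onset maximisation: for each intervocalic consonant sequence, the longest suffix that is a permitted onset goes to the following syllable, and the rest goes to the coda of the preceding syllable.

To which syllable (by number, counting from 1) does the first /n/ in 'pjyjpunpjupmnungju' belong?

2

Vowels present: y, u, u, u, u; each is a nucleus, giving 5 syllables.
Between /y/ (V1) and /u/ (V2): /jp/ — longest licit onset from the right is /p/, leaving /j/ as coda.
Between /u/ (V2) and /u/ (V3): /npj/ — longest licit onset from the right is /pj/, leaving /n/ as coda.
Between /u/ (V3) and /u/ (V4): /pmn/ — longest licit onset from the right is /n/, leaving /pm/ as coda.
Between /u/ (V4) and /u/ (V5): /ngj/; trying suffixes from longest down, /gj/ is the first permitted one, so coda /n/ | onset /gj/.
Result: pjyj.pun.pjupm.nun.gju.
The first /n/ is in the coda of syllable 2 (/pun/).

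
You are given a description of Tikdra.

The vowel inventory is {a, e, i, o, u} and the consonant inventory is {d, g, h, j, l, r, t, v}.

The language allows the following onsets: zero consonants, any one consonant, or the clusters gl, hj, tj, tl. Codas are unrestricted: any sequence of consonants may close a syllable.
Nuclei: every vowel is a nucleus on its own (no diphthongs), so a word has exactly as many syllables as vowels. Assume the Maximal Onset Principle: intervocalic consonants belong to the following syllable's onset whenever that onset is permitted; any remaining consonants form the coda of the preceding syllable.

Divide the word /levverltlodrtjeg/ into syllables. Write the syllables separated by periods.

lev.verl.tlodr.tjeg

The vowels are e, e, o, e — 4 nuclei, so 4 syllables.
σ1/σ2 boundary: cluster /vv/ — the longest permitted-onset suffix is /v/; onset = /v/, preceding coda = /v/.
σ2/σ3 boundary: /rltl/ — longest licit onset from the right is /tl/, leaving /rl/ as coda.
σ3/σ4 boundary: /drtj/ splits as /dr/ + /tj/ (/tj/ is the longest suffix that is a licit onset).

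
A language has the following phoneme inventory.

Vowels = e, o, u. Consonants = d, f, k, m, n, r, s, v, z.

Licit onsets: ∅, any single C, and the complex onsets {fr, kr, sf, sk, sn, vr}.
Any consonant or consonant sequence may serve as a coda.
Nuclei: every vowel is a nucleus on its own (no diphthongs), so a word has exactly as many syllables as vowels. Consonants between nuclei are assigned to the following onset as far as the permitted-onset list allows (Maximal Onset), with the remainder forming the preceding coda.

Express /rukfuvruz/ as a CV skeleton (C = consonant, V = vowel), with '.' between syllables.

CVC.CV.CCVC

Vowels present: u, u, u; each is a nucleus, giving 3 syllables.
V1 /u/ – V2 /u/: /kf/ — longest licit onset from the right is /f/, leaving /k/ as coda.
V2 /u/ – V3 /u/: /vr/ — entire cluster is a permitted onset → onset /vr/, coda ∅.
So the parse is ruk.fu.vruz.
Mapping each syllable to C/V: /ruk/ → CVC, /fu/ → CV, /vruz/ → CCVC.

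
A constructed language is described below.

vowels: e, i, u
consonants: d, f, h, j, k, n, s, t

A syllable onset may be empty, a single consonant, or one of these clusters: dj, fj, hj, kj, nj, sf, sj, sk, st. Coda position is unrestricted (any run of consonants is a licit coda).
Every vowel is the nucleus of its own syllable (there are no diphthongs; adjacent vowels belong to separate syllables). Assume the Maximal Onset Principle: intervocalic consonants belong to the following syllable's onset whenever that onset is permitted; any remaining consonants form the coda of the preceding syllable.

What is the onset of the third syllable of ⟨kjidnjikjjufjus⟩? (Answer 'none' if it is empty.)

j

Vowels present: i, i, u, u; each is a nucleus, giving 4 syllables.
V1 /i/ – V2 /i/: /dnj/ — longest licit onset from the right is /nj/, leaving /d/ as coda.
V2 /i/ – V3 /u/: cluster /kjj/ — the longest permitted-onset suffix is /j/; onset = /j/, preceding coda = /kj/.
V3 /u/ – V4 /u/: /fj/ is a licit onset in full, so it all attaches to the next syllable.
Putting it together: kjid.njikj.ju.fjus.
Syllable 3 is /ju/: onset /j/, nucleus /u/, coda ∅.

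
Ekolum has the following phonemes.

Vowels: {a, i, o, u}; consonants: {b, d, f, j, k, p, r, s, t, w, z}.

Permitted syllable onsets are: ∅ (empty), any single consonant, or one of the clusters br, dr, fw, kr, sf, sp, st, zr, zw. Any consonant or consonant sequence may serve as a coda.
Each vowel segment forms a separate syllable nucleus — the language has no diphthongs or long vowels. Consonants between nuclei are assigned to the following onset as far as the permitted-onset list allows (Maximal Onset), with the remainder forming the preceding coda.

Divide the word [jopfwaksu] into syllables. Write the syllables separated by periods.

jop.fwak.su

Vowels present: o, a, u; each is a nucleus, giving 3 syllables.
V1 /o/ – V2 /a/: /pfw/ — longest licit onset from the right is /fw/, leaving /p/ as coda.
V2 /a/ – V3 /u/: /ks/ splits as /k/ + /s/ (/s/ is the longest suffix that is a licit onset).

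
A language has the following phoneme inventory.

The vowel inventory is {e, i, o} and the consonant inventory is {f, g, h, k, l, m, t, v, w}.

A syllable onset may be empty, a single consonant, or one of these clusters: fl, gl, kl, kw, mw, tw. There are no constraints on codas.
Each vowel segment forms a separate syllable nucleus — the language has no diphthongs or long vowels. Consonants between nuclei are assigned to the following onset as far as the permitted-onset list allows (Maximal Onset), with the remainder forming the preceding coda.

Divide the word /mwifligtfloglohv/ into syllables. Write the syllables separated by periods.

mwi.fligt.flo.glohv

Vowels present: i, i, o, o; each is a nucleus, giving 4 syllables.
Between /i/ (V1) and /i/ (V2): cluster /fl/ — /fl/ is itself a permitted onset, so the whole cluster goes right; preceding coda = ∅.
Between /i/ (V2) and /o/ (V3): /gtfl/; trying suffixes from longest down, /fl/ is the first permitted one, so coda /gt/ | onset /fl/.
Between /o/ (V3) and /o/ (V4): /gl/ is a licit onset in full, so it all attaches to the next syllable.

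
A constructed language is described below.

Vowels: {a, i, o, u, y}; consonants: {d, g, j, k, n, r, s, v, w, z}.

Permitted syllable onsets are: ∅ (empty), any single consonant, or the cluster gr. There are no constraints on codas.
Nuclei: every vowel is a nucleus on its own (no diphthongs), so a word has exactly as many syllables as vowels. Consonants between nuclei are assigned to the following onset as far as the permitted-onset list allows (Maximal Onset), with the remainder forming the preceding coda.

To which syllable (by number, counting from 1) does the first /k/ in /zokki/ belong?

1

The vowels are o, i — 2 nuclei, so 2 syllables.
/o…i/ gap (V1→V2): /kk/; trying suffixes from longest down, /k/ is the first permitted one, so coda /k/ | onset /k/.
So the parse is zok.ki.
The first /k/ is in the coda of syllable 1 (/zok/).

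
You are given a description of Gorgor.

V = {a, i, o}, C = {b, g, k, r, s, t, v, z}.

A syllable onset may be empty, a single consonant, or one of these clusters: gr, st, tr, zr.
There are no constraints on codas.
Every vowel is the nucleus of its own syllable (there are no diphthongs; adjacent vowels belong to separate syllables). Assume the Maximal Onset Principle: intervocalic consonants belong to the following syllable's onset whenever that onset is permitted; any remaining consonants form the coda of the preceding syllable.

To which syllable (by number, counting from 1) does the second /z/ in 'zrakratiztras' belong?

3

The vowels are a, a, i, a — 4 nuclei, so 4 syllables.
σ1/σ2 boundary: /kr/ splits as /k/ + /r/ (/r/ is the longest suffix that is a licit onset).
σ2/σ3 boundary: /t/ is a single consonant, so it becomes the next onset.
σ3/σ4 boundary: /ztr/ — longest licit onset from the right is /tr/, leaving /z/ as coda.
Syllabification: zrak.ra.tiz.tras.
The second /z/ is in the coda of syllable 3 (/tiz/).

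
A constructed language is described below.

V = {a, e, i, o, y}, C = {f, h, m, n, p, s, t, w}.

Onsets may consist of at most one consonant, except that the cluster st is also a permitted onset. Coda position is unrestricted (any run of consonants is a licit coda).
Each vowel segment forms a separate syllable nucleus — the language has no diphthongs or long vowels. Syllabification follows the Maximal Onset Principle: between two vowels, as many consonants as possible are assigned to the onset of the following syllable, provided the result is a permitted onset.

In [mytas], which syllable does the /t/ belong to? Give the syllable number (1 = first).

2

The vowels are y, a — 2 nuclei, so 2 syllables.
σ1/σ2 boundary: /t/ is a single consonant, so it becomes the next onset.
Putting it together: my.tas.
The /t/ is in the onset of syllable 2 (/tas/).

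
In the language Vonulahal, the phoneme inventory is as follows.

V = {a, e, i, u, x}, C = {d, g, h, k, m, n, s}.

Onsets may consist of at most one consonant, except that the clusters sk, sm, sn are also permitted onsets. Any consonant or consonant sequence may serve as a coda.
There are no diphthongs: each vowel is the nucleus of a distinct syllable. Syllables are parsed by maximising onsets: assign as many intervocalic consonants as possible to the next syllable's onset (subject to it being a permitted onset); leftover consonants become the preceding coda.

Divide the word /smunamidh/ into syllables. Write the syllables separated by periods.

smu.na.midh

Vowels present: u, a, i; each is a nucleus, giving 3 syllables.
σ1/σ2 boundary: /n/ is a single consonant, so it becomes the next onset.
σ2/σ3 boundary: /m/ → onset of the next syllable (single consonants are always licit onsets).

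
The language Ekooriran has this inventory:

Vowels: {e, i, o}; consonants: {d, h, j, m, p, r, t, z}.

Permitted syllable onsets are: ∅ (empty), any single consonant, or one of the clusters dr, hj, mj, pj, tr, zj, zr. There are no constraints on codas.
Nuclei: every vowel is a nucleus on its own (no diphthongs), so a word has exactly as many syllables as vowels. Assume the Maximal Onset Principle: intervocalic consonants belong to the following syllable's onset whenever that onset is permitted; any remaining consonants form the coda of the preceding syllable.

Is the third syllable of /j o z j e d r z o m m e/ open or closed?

closed

The vowels are o, e, o, e — 4 nuclei, so 4 syllables.
σ1/σ2 boundary: cluster /zj/ — /zj/ is itself a permitted onset, so the whole cluster goes right; preceding coda = ∅.
σ2/σ3 boundary: /drz/; trying suffixes from longest down, /z/ is the first permitted one, so coda /dr/ | onset /z/.
σ3/σ4 boundary: /mm/ — longest licit onset from the right is /m/, leaving /m/ as coda.
Putting it together: jo.zjedr.zom.me.
Syllable 3 is /zom/ with coda /m/, so it is closed.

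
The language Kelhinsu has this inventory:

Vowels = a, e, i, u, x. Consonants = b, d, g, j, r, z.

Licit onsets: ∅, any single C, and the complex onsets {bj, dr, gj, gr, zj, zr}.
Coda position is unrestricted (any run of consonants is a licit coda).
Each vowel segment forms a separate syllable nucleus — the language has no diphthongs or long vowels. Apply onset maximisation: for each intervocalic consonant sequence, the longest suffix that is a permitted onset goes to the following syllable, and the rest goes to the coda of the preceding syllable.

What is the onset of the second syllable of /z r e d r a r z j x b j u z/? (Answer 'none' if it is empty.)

Nuclei (vowels): e, a, x, u → 4 syllables.
V1 /e/ – V2 /a/: /dr/ is a licit onset in full, so it all attaches to the next syllable.
V2 /a/ – V3 /x/: cluster /rzj/ — the longest permitted-onset suffix is /zj/; onset = /zj/, preceding coda = /r/.
V3 /x/ – V4 /u/: cluster /bj/ — /bj/ is itself a permitted onset, so the whole cluster goes right; preceding coda = ∅.
Putting it together: zre.drar.zjx.bjuz.
Syllable 2 is /drar/: onset /dr/, nucleus /a/, coda /r/.

dr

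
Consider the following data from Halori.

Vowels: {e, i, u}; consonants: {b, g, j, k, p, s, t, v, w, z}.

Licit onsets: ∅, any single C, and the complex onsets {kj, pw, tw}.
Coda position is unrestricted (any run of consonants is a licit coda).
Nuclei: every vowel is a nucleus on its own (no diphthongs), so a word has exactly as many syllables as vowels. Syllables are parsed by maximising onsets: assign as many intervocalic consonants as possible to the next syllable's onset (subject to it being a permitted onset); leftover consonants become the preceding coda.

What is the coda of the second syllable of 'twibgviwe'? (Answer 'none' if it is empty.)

none

The vowels are i, i, e — 3 nuclei, so 3 syllables.
Between /i/ (V1) and /i/ (V2): /bgv/ — longest licit onset from the right is /v/, leaving /bg/ as coda.
Between /i/ (V2) and /e/ (V3): /w/ → onset of the next syllable (single consonants are always licit onsets).
Syllabification: twibg.vi.we.
Syllable 2 is /vi/: onset /v/, nucleus /i/, coda ∅.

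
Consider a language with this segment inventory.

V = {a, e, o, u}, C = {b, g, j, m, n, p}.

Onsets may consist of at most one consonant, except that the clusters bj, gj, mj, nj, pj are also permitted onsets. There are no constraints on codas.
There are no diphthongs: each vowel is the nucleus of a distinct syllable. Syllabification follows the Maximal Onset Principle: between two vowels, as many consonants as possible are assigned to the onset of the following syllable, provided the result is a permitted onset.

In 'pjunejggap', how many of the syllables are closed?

2

The vowels are u, e, a — 3 nuclei, so 3 syllables.
V1 /u/ – V2 /e/: /n/ is a single consonant, so it becomes the next onset.
V2 /e/ – V3 /a/: /jgg/ splits as /jg/ + /g/ (/g/ is the longest suffix that is a licit onset).
Result: pju.nejg.gap.
Classifying each syllable: /pju/ (open), /nejg/ (closed), /gap/ (closed).
Closed syllables: 2.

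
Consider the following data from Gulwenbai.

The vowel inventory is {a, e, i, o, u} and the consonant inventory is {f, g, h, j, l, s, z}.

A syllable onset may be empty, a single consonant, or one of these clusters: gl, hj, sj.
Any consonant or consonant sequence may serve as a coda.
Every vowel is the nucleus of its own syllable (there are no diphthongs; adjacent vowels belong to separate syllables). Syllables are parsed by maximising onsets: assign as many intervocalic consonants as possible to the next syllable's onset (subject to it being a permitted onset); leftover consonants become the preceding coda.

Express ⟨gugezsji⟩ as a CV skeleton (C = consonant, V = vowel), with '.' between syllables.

CV.CVC.CCV

Nuclei (vowels): u, e, i → 3 syllables.
/u…e/ gap (V1→V2): just /g/ — single C goes to the following onset.
/e…i/ gap (V2→V3): /zsj/; trying suffixes from longest down, /sj/ is the first permitted one, so coda /z/ | onset /sj/.
So the parse is gu.gez.sji.
Mapping each syllable to C/V: /gu/ → CV, /gez/ → CVC, /sji/ → CCV.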